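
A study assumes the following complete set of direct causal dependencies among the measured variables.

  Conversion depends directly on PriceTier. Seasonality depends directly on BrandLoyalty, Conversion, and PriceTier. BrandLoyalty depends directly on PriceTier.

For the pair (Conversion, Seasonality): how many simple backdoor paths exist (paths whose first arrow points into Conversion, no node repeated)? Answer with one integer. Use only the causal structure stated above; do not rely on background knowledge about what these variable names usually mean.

A backdoor path from Conversion to Seasonality is any simple undirected path whose first edge points into Conversion (i.e. leaves Conversion via a parent).
Parents of Conversion: {PriceTier}.
Enumerating:
  P1: Conversion <- PriceTier -> BrandLoyalty -> Seasonality
  P2: Conversion <- PriceTier -> Seasonality
That exhausts the simple backdoor paths. Count: 2.

2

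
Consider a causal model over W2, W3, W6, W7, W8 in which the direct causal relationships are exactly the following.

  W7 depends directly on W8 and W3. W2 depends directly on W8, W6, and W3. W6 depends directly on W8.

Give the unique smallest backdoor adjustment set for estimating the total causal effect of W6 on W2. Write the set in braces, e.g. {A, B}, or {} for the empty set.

Variables eligible for adjustment (non-descendants of W6, excluding W6 and W2): {W3, W7, W8}.
Backdoor paths from W6 to W2:
  P1: W6 <- W8 -> W2
  P2: W6 <- W8 -> W7 <- W3 -> W2
The empty set is not sufficient: P1 (W6 <- W8 -> W2) has no collider blocking it and no conditioned non-collider, so it is open.
Try {W8}:
  P1: blocked at fork node W8 ∈ conditioning set.
  P2: blocked at fork node W8 ∈ conditioning set.
{W8} contains no descendant of W6 and blocks every backdoor path.
No other singleton works — e.g. {W3} leaves P1 open — so {W8} is the unique smallest valid adjustment set.

{W8}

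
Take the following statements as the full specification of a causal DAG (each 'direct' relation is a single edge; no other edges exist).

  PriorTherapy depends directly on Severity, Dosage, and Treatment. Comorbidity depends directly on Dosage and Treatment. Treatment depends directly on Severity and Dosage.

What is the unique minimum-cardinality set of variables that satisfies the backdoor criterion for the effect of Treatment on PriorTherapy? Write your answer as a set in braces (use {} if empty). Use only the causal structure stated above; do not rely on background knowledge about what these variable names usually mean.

Variables eligible for adjustment (non-descendants of Treatment, excluding Treatment and PriorTherapy): {Dosage, Severity}.
Backdoor paths from Treatment to PriorTherapy:
  P1: Treatment <- Severity -> PriorTherapy
  P2: Treatment <- Dosage -> PriorTherapy
The empty set is not sufficient: P1 (Treatment <- Severity -> PriorTherapy) has no collider blocking it and no conditioned non-collider, so it is open.
Try {Dosage, Severity}:
  P1: blocked at fork node Severity ∈ conditioning set.
  P2: blocked at fork node Dosage ∈ conditioning set.
{Dosage, Severity} contains no descendant of Treatment and blocks every backdoor path.
Every element of {Dosage, Severity} is needed (dropping Dosage leaves P2 open; dropping Severity leaves P1 open), so no proper subset is valid.
Among all size-2 subsets of the eligible variables, only {Dosage, Severity} blocks every backdoor path, so it is the unique smallest valid adjustment set.

{Dosage, Severity}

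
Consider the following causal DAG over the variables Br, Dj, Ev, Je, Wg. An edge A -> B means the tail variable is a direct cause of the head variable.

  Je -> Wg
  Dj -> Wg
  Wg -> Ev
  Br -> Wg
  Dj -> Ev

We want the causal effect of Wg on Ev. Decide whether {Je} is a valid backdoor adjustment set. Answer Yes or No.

Backdoor paths from Wg to Ev (paths whose first edge points into Wg):
  P1: Wg <- Dj -> Ev
Condition 1 (no descendant of Wg in the set): holds — descendants of Wg are {Ev}; none are in {Je}.
Condition 2 (every backdoor path blocked by {Je}):
  P1: open — no interior node is in the conditioning set.
{Je} does not satisfy the backdoor criterion.

No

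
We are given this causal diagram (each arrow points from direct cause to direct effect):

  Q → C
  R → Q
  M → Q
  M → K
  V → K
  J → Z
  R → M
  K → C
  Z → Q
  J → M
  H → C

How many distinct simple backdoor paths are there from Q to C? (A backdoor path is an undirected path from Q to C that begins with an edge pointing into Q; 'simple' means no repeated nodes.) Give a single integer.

3

A backdoor path from Q to C is any simple undirected path whose first edge points into Q (i.e. leaves Q via a parent).
Parents of Q: {M, R, Z}.
Enumerating:
  P1: Q <- Z <- J -> M -> K -> C
  P2: Q <- R -> M -> K -> C
  P3: Q <- M -> K -> C
That exhausts the simple backdoor paths. Count: 3.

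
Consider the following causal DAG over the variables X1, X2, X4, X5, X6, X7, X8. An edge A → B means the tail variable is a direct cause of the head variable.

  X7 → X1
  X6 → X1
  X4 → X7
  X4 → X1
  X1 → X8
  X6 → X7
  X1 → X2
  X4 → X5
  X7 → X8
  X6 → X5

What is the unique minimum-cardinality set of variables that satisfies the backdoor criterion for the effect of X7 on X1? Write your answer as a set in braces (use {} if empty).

Variables eligible for adjustment (non-descendants of X7, excluding X7 and X1): {X4, X5, X6}.
Backdoor paths from X7 to X1:
  P1: X7 <- X6 -> X1
  P2: X7 <- X6 -> X5 <- X4 -> X1
  P3: X7 <- X4 -> X1
  P4: X7 <- X4 -> X5 <- X6 -> X1
The empty set is not sufficient: P1 (X7 <- X6 -> X1) has no collider blocking it and no conditioned non-collider, so it is open.
Try {X4, X6}:
  P1: blocked at fork node X6 ∈ conditioning set.
  P2: blocked at fork node X6 ∈ conditioning set.
  P3: blocked at fork node X4 ∈ conditioning set.
  P4: blocked at fork node X4 ∈ conditioning set.
{X4, X6} contains no descendant of X7 and blocks every backdoor path.
Every element of {X4, X6} is needed (dropping X4 leaves P3 open; dropping X6 leaves P1 open), so no proper subset is valid.
Among all size-2 subsets of the eligible variables, only {X4, X6} blocks every backdoor path, so it is the unique smallest valid adjustment set.

{X4, X6}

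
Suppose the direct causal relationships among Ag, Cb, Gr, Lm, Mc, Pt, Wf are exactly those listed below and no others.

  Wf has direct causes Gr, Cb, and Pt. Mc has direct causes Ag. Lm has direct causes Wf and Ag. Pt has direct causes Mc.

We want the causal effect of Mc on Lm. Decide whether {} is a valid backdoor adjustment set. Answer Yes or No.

No

Backdoor paths from Mc to Lm (paths whose first edge points into Mc):
  P1: Mc <- Ag -> Lm
Condition 1 (no descendant of Mc in the set): holds — descendants of Mc are {Lm, Pt, Wf}; none are in {}.
Condition 2 (every backdoor path blocked by {}):
  P1: open — no interior node is in the conditioning set.
{} does not satisfy the backdoor criterion.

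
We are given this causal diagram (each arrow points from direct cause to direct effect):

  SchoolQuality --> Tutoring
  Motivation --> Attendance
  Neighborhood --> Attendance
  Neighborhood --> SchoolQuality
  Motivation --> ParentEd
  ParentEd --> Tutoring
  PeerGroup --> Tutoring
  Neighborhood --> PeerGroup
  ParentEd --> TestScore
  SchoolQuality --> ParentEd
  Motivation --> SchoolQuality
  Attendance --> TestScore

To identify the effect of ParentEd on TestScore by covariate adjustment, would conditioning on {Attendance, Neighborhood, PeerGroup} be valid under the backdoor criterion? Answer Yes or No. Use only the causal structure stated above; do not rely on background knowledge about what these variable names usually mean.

Yes

Backdoor paths from ParentEd to TestScore (paths whose first edge points into ParentEd):
  P1: ParentEd <- Motivation -> SchoolQuality <- Neighborhood -> Attendance -> TestScore
  P2: ParentEd <- Motivation -> SchoolQuality -> Tutoring <- PeerGroup <- Neighborhood -> Attendance -> TestScore
  P3: ParentEd <- Motivation -> Attendance -> TestScore
  P4: ParentEd <- SchoolQuality <- Motivation -> Attendance -> TestScore
  P5: ParentEd <- SchoolQuality <- Neighborhood -> Attendance -> TestScore
  P6: ParentEd <- SchoolQuality -> Tutoring <- PeerGroup <- Neighborhood -> Attendance -> TestScore
Condition 1 (no descendant of ParentEd in the set): holds — descendants of ParentEd are {TestScore, Tutoring}; none are in {Attendance, Neighborhood, PeerGroup}.
Condition 2 (every backdoor path blocked by {Attendance, Neighborhood, PeerGroup}):
  P1: blocked at collider SchoolQuality (neither it nor any descendant is in the conditioning set).
  P2: blocked at collider Tutoring (neither it nor any descendant is in the conditioning set).
  P3: blocked at chain node Attendance ∈ conditioning set.
  P4: blocked at chain node Attendance ∈ conditioning set.
  P5: blocked at fork node Neighborhood ∈ conditioning set.
  P6: blocked at collider Tutoring (neither it nor any descendant is in the conditioning set).
{Attendance, Neighborhood, PeerGroup} satisfies the backdoor criterion.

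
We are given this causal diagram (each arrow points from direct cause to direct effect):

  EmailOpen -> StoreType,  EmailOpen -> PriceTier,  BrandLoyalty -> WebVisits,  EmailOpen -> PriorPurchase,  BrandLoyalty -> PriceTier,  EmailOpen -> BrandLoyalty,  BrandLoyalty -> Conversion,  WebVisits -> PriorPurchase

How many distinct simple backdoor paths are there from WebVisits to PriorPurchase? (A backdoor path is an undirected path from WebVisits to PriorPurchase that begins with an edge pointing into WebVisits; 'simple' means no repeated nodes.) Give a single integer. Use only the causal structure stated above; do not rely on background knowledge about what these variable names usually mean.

2

A backdoor path from WebVisits to PriorPurchase is any simple undirected path whose first edge points into WebVisits (i.e. leaves WebVisits via a parent).
Parents of WebVisits: {BrandLoyalty}.
Enumerating:
  P1: WebVisits <- BrandLoyalty <- EmailOpen -> PriorPurchase
  P2: WebVisits <- BrandLoyalty -> PriceTier <- EmailOpen -> PriorPurchase
That exhausts the simple backdoor paths. Count: 2.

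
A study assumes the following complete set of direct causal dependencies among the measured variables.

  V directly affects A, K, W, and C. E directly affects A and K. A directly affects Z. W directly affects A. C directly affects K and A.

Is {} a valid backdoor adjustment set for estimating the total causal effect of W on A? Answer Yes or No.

No

Backdoor paths from W to A (paths whose first edge points into W):
  P1: W <- V -> C -> K <- E -> A
  P2: W <- V -> C -> A
  P3: W <- V -> K <- C -> A
  P4: W <- V -> K <- E -> A
  P5: W <- V -> A
Condition 1 (no descendant of W in the set): holds — descendants of W are {A, Z}; none are in {}.
Condition 2 (every backdoor path blocked by {}):
  P1: blocked at collider K (neither it nor any descendant is in the conditioning set).
  P2: open — no interior node is in the conditioning set.
  P3: blocked at collider K (neither it nor any descendant is in the conditioning set).
  P4: blocked at collider K (neither it nor any descendant is in the conditioning set).
  P5: open — no interior node is in the conditioning set.
{} does not satisfy the backdoor criterion.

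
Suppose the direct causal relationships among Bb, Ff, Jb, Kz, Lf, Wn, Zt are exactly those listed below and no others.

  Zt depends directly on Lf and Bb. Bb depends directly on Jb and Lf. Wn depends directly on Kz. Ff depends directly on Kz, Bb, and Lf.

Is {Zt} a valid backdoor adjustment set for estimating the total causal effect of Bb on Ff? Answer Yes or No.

Backdoor paths from Bb to Ff (paths whose first edge points into Bb):
  P1: Bb <- Lf -> Ff
Condition 1 (no descendant of Bb in the set): FAILS — Zt is a descendant of Bb.
Condition 2 (every backdoor path blocked by {Zt}):
  P1: open — no interior node is in the conditioning set.
{Zt} does not satisfy the backdoor criterion.

No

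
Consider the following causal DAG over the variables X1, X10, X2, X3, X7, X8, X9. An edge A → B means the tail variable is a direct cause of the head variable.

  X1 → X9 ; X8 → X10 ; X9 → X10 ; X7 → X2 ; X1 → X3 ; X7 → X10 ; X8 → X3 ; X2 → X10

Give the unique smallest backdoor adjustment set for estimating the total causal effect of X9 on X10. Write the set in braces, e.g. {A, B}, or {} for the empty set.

{}

Variables eligible for adjustment (non-descendants of X9, excluding X9 and X10): {X1, X2, X3, X7, X8}.
Backdoor paths from X9 to X10:
  P1: X9 <- X1 -> X3 <- X8 -> X10
Each backdoor path contains an unconditioned collider, so every path is already blocked with the empty conditioning set:
  P1: blocked at collider X3 (neither it nor any descendant is in the conditioning set).
The empty set is therefore the unique smallest valid set.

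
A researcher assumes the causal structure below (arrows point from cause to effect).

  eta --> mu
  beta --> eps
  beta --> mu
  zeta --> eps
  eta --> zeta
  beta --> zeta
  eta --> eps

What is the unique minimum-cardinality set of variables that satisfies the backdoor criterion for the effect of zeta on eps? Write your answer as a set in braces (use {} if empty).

Variables eligible for adjustment (non-descendants of zeta, excluding zeta and eps): {beta, eta, mu}.
Backdoor paths from zeta to eps:
  P1: zeta <- beta -> eps
  P2: zeta <- beta -> mu <- eta -> eps
  P3: zeta <- eta -> eps
  P4: zeta <- eta -> mu <- beta -> eps
The empty set is not sufficient: P1 (zeta <- beta -> eps) has no collider blocking it and no conditioned non-collider, so it is open.
Try {beta, eta}:
  P1: blocked at fork node beta ∈ conditioning set.
  P2: blocked at fork node beta ∈ conditioning set.
  P3: blocked at fork node eta ∈ conditioning set.
  P4: blocked at fork node eta ∈ conditioning set.
{beta, eta} contains no descendant of zeta and blocks every backdoor path.
Every element of {beta, eta} is needed (dropping beta leaves P1 open; dropping eta leaves P3 open), so no proper subset is valid.
Among all size-2 subsets of the eligible variables, only {beta, eta} blocks every backdoor path, so it is the unique smallest valid adjustment set.

{beta, eta}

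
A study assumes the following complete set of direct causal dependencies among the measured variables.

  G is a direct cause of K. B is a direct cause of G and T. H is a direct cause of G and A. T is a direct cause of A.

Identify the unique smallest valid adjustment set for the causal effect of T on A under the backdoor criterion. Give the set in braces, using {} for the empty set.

{}

Variables eligible for adjustment (non-descendants of T, excluding T and A): {B, G, H, K}.
Backdoor paths from T to A:
  P1: T <- B -> G <- H -> A
Each backdoor path contains an unconditioned collider, so every path is already blocked with the empty conditioning set:
  P1: blocked at collider G (neither it nor any descendant is in the conditioning set).
The empty set is therefore the unique smallest valid set.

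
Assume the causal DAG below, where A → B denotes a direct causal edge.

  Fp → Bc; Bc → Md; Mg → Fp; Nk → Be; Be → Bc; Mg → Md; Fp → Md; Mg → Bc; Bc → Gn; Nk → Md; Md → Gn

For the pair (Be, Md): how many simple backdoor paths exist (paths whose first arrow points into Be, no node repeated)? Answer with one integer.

1

A backdoor path from Be to Md is any simple undirected path whose first edge points into Be (i.e. leaves Be via a parent).
Parents of Be: {Nk}.
Enumerating:
  P1: Be <- Nk -> Md
That exhausts the simple backdoor paths. Count: 1.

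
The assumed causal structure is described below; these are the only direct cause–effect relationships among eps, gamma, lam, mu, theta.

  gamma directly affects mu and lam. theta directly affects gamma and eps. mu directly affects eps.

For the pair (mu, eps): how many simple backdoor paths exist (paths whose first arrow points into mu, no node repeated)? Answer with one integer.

1

A backdoor path from mu to eps is any simple undirected path whose first edge points into mu (i.e. leaves mu via a parent).
Parents of mu: {gamma}.
Enumerating:
  P1: mu <- gamma <- theta -> eps
That exhausts the simple backdoor paths. Count: 1.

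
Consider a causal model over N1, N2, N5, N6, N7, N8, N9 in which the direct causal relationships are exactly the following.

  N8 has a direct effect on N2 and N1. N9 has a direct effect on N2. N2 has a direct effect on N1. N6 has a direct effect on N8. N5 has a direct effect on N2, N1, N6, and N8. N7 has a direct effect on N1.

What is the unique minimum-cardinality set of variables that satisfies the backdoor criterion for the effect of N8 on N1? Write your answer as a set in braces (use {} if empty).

Variables eligible for adjustment (non-descendants of N8, excluding N8 and N1): {N5, N6, N7, N9}.
Backdoor paths from N8 to N1:
  P1: N8 <- N5 -> N2 -> N1
  P2: N8 <- N5 -> N1
  P3: N8 <- N6 <- N5 -> N2 -> N1
  P4: N8 <- N6 <- N5 -> N1
The empty set is not sufficient: P1 (N8 <- N5 -> N2 -> N1) has no collider blocking it and no conditioned non-collider, so it is open.
Try {N5}:
  P1: blocked at fork node N5 ∈ conditioning set.
  P2: blocked at fork node N5 ∈ conditioning set.
  P3: blocked at fork node N5 ∈ conditioning set.
  P4: blocked at fork node N5 ∈ conditioning set.
{N5} contains no descendant of N8 and blocks every backdoor path.
No other singleton works — e.g. {N9} leaves P1 open — so {N5} is the unique smallest valid adjustment set.

{N5}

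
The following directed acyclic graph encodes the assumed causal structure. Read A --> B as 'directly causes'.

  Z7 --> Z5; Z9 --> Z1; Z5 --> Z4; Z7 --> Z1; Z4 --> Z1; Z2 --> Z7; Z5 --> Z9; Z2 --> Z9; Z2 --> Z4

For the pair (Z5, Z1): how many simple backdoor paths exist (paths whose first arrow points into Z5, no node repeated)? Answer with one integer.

3

A backdoor path from Z5 to Z1 is any simple undirected path whose first edge points into Z5 (i.e. leaves Z5 via a parent).
Parents of Z5: {Z7}.
Enumerating:
  P1: Z5 <- Z7 <- Z2 -> Z9 -> Z1
  P2: Z5 <- Z7 <- Z2 -> Z4 -> Z1
  P3: Z5 <- Z7 -> Z1
That exhausts the simple backdoor paths. Count: 3.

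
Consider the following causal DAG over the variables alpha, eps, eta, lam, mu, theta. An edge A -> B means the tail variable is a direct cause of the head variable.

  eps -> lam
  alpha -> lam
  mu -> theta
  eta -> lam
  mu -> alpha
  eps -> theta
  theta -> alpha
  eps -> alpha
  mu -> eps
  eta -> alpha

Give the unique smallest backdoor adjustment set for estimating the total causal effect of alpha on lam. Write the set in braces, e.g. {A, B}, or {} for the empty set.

{eps, eta}

Variables eligible for adjustment (non-descendants of alpha, excluding alpha and lam): {eps, eta, mu, theta}.
Backdoor paths from alpha to lam:
  P1: alpha <- eta -> lam
  P2: alpha <- mu -> eps -> lam
  P3: alpha <- mu -> theta <- eps -> lam
  P4: alpha <- eps -> lam
  P5: alpha <- theta <- mu -> eps -> lam
  P6: alpha <- theta <- eps -> lam
The empty set is not sufficient: P1 (alpha <- eta -> lam) has no collider blocking it and no conditioned non-collider, so it is open.
Try {eps, eta}:
  P1: blocked at fork node eta ∈ conditioning set.
  P2: blocked at chain node eps ∈ conditioning set.
  P3: blocked at collider theta (neither it nor any descendant is in the conditioning set).
  P4: blocked at fork node eps ∈ conditioning set.
  P5: blocked at chain node eps ∈ conditioning set.
  P6: blocked at fork node eps ∈ conditioning set.
{eps, eta} contains no descendant of alpha and blocks every backdoor path.
Every element of {eps, eta} is needed (dropping eps leaves P2 open; dropping eta leaves P1 open), so no proper subset is valid.
Among all size-2 subsets of the eligible variables, only {eps, eta} blocks every backdoor path, so it is the unique smallest valid adjustment set.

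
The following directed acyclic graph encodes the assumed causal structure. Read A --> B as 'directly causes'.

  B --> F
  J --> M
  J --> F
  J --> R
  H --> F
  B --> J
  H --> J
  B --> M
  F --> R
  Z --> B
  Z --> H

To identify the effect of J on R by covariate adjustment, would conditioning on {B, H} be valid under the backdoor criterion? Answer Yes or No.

Backdoor paths from J to R (paths whose first edge points into J):
  P1: J <- B <- Z -> H -> F -> R
  P2: J <- B -> F -> R
  P3: J <- H <- Z -> B -> F -> R
  P4: J <- H -> F -> R
Condition 1 (no descendant of J in the set): holds — descendants of J are {F, M, R}; none are in {B, H}.
Condition 2 (every backdoor path blocked by {B, H}):
  P1: blocked at chain node B ∈ conditioning set.
  P2: blocked at fork node B ∈ conditioning set.
  P3: blocked at chain node H ∈ conditioning set.
  P4: blocked at fork node H ∈ conditioning set.
{B, H} satisfies the backdoor criterion.

Yes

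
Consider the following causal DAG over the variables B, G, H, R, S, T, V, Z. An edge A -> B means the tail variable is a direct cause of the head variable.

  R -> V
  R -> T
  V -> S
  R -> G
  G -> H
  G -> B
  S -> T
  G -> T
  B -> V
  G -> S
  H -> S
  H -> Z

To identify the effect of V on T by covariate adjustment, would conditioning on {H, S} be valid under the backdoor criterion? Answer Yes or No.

Backdoor paths from V to T (paths whose first edge points into V):
  P1: V <- R -> G -> H -> S -> T
  P2: V <- R -> G -> S -> T
  P3: V <- R -> G -> T
  P4: V <- R -> T
  P5: V <- B <- G <- R -> T
  P6: V <- B <- G -> H -> S -> T
  P7: V <- B <- G -> S -> T
  P8: V <- B <- G -> T
Condition 1 (no descendant of V in the set): FAILS — S is a descendant of V.
Condition 2 (every backdoor path blocked by {H, S}):
  P1: blocked at chain node H ∈ conditioning set.
  P2: blocked at chain node S ∈ conditioning set.
  P3: open — no interior node is in the conditioning set.
  P4: open — no interior node is in the conditioning set.
  P5: open — no interior node is in the conditioning set.
  P6: blocked at chain node H ∈ conditioning set.
  P7: blocked at chain node S ∈ conditioning set.
  P8: open — no interior node is in the conditioning set.
{H, S} does not satisfy the backdoor criterion.

No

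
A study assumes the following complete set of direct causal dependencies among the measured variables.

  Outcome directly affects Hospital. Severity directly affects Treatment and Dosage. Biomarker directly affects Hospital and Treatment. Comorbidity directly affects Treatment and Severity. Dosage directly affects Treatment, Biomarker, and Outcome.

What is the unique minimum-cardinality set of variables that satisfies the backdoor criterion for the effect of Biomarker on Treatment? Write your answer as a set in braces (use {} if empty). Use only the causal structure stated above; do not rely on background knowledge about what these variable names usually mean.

Variables eligible for adjustment (non-descendants of Biomarker, excluding Biomarker and Treatment): {Comorbidity, Dosage, Outcome, Severity}.
Backdoor paths from Biomarker to Treatment:
  P1: Biomarker <- Dosage <- Severity <- Comorbidity -> Treatment
  P2: Biomarker <- Dosage <- Severity -> Treatment
  P3: Biomarker <- Dosage -> Treatment
The empty set is not sufficient: P1 (Biomarker <- Dosage <- Severity <- Comorbidity -> Treatment) has no collider blocking it and no conditioned non-collider, so it is open.
Try {Dosage}:
  P1: blocked at chain node Dosage ∈ conditioning set.
  P2: blocked at chain node Dosage ∈ conditioning set.
  P3: blocked at fork node Dosage ∈ conditioning set.
{Dosage} contains no descendant of Biomarker and blocks every backdoor path.
No other singleton works — e.g. {Comorbidity} leaves P2 open — so {Dosage} is the unique smallest valid adjustment set.

{Dosage}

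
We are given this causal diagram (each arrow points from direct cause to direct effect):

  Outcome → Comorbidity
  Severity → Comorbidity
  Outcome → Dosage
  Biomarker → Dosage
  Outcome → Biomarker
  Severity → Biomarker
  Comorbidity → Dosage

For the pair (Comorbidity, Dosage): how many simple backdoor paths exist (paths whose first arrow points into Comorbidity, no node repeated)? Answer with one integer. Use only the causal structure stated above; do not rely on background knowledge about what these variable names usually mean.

4

A backdoor path from Comorbidity to Dosage is any simple undirected path whose first edge points into Comorbidity (i.e. leaves Comorbidity via a parent).
Parents of Comorbidity: {Outcome, Severity}.
Enumerating:
  P1: Comorbidity <- Outcome -> Biomarker -> Dosage
  P2: Comorbidity <- Outcome -> Dosage
  P3: Comorbidity <- Severity -> Biomarker <- Outcome -> Dosage
  P4: Comorbidity <- Severity -> Biomarker -> Dosage
That exhausts the simple backdoor paths. Count: 4.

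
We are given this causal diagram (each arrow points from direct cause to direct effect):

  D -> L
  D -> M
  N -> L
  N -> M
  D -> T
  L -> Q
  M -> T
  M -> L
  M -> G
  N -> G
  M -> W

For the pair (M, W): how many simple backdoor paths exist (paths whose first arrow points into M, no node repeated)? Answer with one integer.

0

A backdoor path from M to W is any simple undirected path whose first edge points into M (i.e. leaves M via a parent).
Parents of M: {D, N}.
No simple path from any parent of M reaches W without revisiting M, so there are no backdoor paths.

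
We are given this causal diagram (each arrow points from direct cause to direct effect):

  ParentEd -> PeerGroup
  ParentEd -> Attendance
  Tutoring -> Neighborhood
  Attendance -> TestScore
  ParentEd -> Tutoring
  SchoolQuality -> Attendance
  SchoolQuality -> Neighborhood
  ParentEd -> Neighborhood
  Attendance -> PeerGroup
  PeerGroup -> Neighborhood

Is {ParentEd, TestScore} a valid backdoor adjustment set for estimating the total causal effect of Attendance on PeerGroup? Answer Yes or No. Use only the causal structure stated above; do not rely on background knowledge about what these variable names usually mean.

No

Backdoor paths from Attendance to PeerGroup (paths whose first edge points into Attendance):
  P1: Attendance <- ParentEd -> PeerGroup
  P2: Attendance <- ParentEd -> Tutoring -> Neighborhood <- PeerGroup
  P3: Attendance <- ParentEd -> Neighborhood <- PeerGroup
  P4: Attendance <- SchoolQuality -> Neighborhood <- ParentEd -> PeerGroup
  P5: Attendance <- SchoolQuality -> Neighborhood <- PeerGroup
  P6: Attendance <- SchoolQuality -> Neighborhood <- Tutoring <- ParentEd -> PeerGroup
Condition 1 (no descendant of Attendance in the set): FAILS — TestScore is a descendant of Attendance.
Condition 2 (every backdoor path blocked by {ParentEd, TestScore}):
  P1: blocked at fork node ParentEd ∈ conditioning set.
  P2: blocked at fork node ParentEd ∈ conditioning set.
  P3: blocked at fork node ParentEd ∈ conditioning set.
  P4: blocked at collider Neighborhood (neither it nor any descendant is in the conditioning set).
  P5: blocked at collider Neighborhood (neither it nor any descendant is in the conditioning set).
  P6: blocked at collider Neighborhood (neither it nor any descendant is in the conditioning set).
{ParentEd, TestScore} does not satisfy the backdoor criterion.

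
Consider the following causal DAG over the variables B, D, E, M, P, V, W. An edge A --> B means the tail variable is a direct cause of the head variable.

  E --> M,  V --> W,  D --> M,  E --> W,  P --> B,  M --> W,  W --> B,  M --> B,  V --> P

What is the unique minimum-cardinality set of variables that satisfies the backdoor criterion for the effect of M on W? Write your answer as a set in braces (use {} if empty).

{E}

Variables eligible for adjustment (non-descendants of M, excluding M and W): {D, E, P, V}.
Backdoor paths from M to W:
  P1: M <- E -> W
The empty set is not sufficient: P1 (M <- E -> W) has no collider blocking it and no conditioned non-collider, so it is open.
Try {E}:
  P1: blocked at fork node E ∈ conditioning set.
{E} contains no descendant of M and blocks every backdoor path.
No other singleton works — e.g. {D} leaves P1 open — so {E} is the unique smallest valid adjustment set.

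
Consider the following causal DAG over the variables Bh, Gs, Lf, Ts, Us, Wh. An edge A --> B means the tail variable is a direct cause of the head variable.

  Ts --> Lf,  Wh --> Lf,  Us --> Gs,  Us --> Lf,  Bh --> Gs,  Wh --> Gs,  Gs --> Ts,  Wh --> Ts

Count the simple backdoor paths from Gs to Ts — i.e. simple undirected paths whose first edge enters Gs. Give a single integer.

4

A backdoor path from Gs to Ts is any simple undirected path whose first edge points into Gs (i.e. leaves Gs via a parent).
Parents of Gs: {Bh, Us, Wh}.
Enumerating:
  P1: Gs <- Us -> Lf <- Wh -> Ts
  P2: Gs <- Us -> Lf <- Ts
  P3: Gs <- Wh -> Ts
  P4: Gs <- Wh -> Lf <- Ts
That exhausts the simple backdoor paths. Count: 4.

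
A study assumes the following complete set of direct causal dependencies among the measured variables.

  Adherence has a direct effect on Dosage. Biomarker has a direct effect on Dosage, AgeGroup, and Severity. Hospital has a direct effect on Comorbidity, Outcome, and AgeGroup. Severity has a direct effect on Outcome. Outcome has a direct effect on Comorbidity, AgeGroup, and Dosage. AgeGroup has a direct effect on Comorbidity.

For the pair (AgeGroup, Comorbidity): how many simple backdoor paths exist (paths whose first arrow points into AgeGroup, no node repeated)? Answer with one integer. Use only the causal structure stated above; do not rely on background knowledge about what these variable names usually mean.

8

A backdoor path from AgeGroup to Comorbidity is any simple undirected path whose first edge points into AgeGroup (i.e. leaves AgeGroup via a parent).
Parents of AgeGroup: {Biomarker, Hospital, Outcome}.
Enumerating:
  P1: AgeGroup <- Biomarker -> Severity -> Outcome <- Hospital -> Comorbidity
  P2: AgeGroup <- Biomarker -> Severity -> Outcome -> Comorbidity
  P3: AgeGroup <- Biomarker -> Dosage <- Outcome <- Hospital -> Comorbidity
  P4: AgeGroup <- Biomarker -> Dosage <- Outcome -> Comorbidity
  P5: AgeGroup <- Hospital -> Outcome -> Comorbidity
  P6: AgeGroup <- Hospital -> Comorbidity
  P7: AgeGroup <- Outcome <- Hospital -> Comorbidity
  P8: AgeGroup <- Outcome -> Comorbidity
That exhausts the simple backdoor paths. Count: 8.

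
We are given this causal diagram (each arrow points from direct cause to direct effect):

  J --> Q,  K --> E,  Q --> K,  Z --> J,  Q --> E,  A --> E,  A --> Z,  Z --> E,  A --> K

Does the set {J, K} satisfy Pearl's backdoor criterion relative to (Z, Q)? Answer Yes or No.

No

Backdoor paths from Z to Q (paths whose first edge points into Z):
  P1: Z <- A -> K <- Q
  P2: Z <- A -> K -> E <- Q
  P3: Z <- A -> E <- Q
  P4: Z <- A -> E <- K <- Q
Condition 1 (no descendant of Z in the set): FAILS — J and K are descendants of Z.
Condition 2 (every backdoor path blocked by {J, K}):
  P1: open — collider(s) K are conditioned on (or have a conditioned descendant) and no non-collider on the path is in the set.
  P2: blocked at chain node K ∈ conditioning set.
  P3: blocked at collider E (neither it nor any descendant is in the conditioning set).
  P4: blocked at collider E (neither it nor any descendant is in the conditioning set).
{J, K} does not satisfy the backdoor criterion.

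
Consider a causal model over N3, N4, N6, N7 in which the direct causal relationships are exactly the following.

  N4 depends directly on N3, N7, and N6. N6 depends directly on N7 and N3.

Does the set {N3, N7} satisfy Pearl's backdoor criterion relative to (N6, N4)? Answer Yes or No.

Yes

Backdoor paths from N6 to N4 (paths whose first edge points into N6):
  P1: N6 <- N3 -> N4
  P2: N6 <- N7 -> N4
Condition 1 (no descendant of N6 in the set): holds — descendants of N6 are {N4}; none are in {N3, N7}.
Condition 2 (every backdoor path blocked by {N3, N7}):
  P1: blocked at fork node N3 ∈ conditioning set.
  P2: blocked at fork node N7 ∈ conditioning set.
{N3, N7} satisfies the backdoor criterion.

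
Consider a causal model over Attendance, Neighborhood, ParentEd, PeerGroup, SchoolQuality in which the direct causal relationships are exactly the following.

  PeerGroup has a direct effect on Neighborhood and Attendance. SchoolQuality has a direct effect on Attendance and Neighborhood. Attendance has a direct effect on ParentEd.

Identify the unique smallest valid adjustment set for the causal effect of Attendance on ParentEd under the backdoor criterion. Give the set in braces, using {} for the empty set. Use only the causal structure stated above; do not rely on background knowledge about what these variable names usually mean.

Variables eligible for adjustment (non-descendants of Attendance, excluding Attendance and ParentEd): {Neighborhood, PeerGroup, SchoolQuality}.
Backdoor paths from Attendance to ParentEd:
  (none)
With no backdoor paths the empty set already satisfies the criterion, and it is trivially minimal.

{}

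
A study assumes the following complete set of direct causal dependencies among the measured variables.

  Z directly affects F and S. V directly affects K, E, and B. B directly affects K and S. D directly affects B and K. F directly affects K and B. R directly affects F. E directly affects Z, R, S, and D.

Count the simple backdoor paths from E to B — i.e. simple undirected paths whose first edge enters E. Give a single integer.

5

A backdoor path from E to B is any simple undirected path whose first edge points into E (i.e. leaves E via a parent).
Parents of E: {V}.
Enumerating:
  P1: E <- V -> B
  P2: E <- V -> K <- F <- Z -> S <- B
  P3: E <- V -> K <- F -> B
  P4: E <- V -> K <- D -> B
  P5: E <- V -> K <- B
That exhausts the simple backdoor paths. Count: 5.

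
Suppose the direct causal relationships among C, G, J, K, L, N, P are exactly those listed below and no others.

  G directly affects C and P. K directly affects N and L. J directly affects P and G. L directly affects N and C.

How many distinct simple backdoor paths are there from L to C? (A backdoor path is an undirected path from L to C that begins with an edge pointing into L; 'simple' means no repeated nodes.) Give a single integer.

A backdoor path from L to C is any simple undirected path whose first edge points into L (i.e. leaves L via a parent).
Parents of L: {K}.
No simple path from any parent of L reaches C without revisiting L, so there are no backdoor paths.

0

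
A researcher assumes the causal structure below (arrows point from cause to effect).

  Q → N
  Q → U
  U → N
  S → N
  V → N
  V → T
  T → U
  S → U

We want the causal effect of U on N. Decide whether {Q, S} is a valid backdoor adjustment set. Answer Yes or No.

No

Backdoor paths from U to N (paths whose first edge points into U):
  P1: U <- Q -> N
  P2: U <- T <- V -> N
  P3: U <- S -> N
Condition 1 (no descendant of U in the set): holds — descendants of U are {N}; none are in {Q, S}.
Condition 2 (every backdoor path blocked by {Q, S}):
  P1: blocked at fork node Q ∈ conditioning set.
  P2: open — no interior node is in the conditioning set.
  P3: blocked at fork node S ∈ conditioning set.
{Q, S} does not satisfy the backdoor criterion.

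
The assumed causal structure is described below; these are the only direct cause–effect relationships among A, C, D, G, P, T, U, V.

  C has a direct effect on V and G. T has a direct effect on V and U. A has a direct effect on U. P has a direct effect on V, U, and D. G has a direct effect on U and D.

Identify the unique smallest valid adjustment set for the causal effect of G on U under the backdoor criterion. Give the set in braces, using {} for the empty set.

Variables eligible for adjustment (non-descendants of G, excluding G and U): {A, C, P, T, V}.
Backdoor paths from G to U:
  P1: G <- C -> V <- T -> U
  P2: G <- C -> V <- P -> U
Each backdoor path contains an unconditioned collider, so every path is already blocked with the empty conditioning set:
  P1: blocked at collider V (neither it nor any descendant is in the conditioning set).
  P2: blocked at collider V (neither it nor any descendant is in the conditioning set).
The empty set is therefore the unique smallest valid set.

{}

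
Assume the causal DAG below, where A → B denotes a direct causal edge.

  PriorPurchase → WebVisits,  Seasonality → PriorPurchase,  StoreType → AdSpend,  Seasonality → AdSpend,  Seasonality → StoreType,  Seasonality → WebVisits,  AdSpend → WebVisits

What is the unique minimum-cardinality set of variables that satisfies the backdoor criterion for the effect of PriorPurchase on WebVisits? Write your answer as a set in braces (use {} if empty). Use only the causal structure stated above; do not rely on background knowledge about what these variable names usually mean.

{Seasonality}

Variables eligible for adjustment (non-descendants of PriorPurchase, excluding PriorPurchase and WebVisits): {AdSpend, Seasonality, StoreType}.
Backdoor paths from PriorPurchase to WebVisits:
  P1: PriorPurchase <- Seasonality -> StoreType -> AdSpend -> WebVisits
  P2: PriorPurchase <- Seasonality -> AdSpend -> WebVisits
  P3: PriorPurchase <- Seasonality -> WebVisits
The empty set is not sufficient: P1 (PriorPurchase <- Seasonality -> StoreType -> AdSpend -> WebVisits) has no collider blocking it and no conditioned non-collider, so it is open.
Try {Seasonality}:
  P1: blocked at fork node Seasonality ∈ conditioning set.
  P2: blocked at fork node Seasonality ∈ conditioning set.
  P3: blocked at fork node Seasonality ∈ conditioning set.
{Seasonality} contains no descendant of PriorPurchase and blocks every backdoor path.
No other singleton works — e.g. {StoreType} leaves P2 open — so {Seasonality} is the unique smallest valid adjustment set.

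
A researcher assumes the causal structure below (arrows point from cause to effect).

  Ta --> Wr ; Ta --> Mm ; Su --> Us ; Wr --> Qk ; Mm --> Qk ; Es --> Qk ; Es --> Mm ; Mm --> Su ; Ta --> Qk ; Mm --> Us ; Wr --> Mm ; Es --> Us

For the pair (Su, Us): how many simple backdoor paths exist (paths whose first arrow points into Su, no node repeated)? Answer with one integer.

7

A backdoor path from Su to Us is any simple undirected path whose first edge points into Su (i.e. leaves Su via a parent).
Parents of Su: {Mm}.
Enumerating:
  P1: Su <- Mm <- Ta -> Wr -> Qk <- Es -> Us
  P2: Su <- Mm <- Ta -> Qk <- Es -> Us
  P3: Su <- Mm <- Es -> Us
  P4: Su <- Mm <- Wr <- Ta -> Qk <- Es -> Us
  P5: Su <- Mm <- Wr -> Qk <- Es -> Us
  P6: Su <- Mm -> Us
  P7: Su <- Mm -> Qk <- Es -> Us
That exhausts the simple backdoor paths. Count: 7.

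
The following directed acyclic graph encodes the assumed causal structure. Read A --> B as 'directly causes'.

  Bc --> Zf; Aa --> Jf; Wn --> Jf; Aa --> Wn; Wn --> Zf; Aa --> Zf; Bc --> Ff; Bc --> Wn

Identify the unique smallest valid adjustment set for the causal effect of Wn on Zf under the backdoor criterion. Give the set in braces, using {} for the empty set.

{Aa, Bc}

Variables eligible for adjustment (non-descendants of Wn, excluding Wn and Zf): {Aa, Bc, Ff}.
Backdoor paths from Wn to Zf:
  P1: Wn <- Aa -> Zf
  P2: Wn <- Bc -> Zf
The empty set is not sufficient: P1 (Wn <- Aa -> Zf) has no collider blocking it and no conditioned non-collider, so it is open.
Try {Aa, Bc}:
  P1: blocked at fork node Aa ∈ conditioning set.
  P2: blocked at fork node Bc ∈ conditioning set.
{Aa, Bc} contains no descendant of Wn and blocks every backdoor path.
Every element of {Aa, Bc} is needed (dropping Aa leaves P1 open; dropping Bc leaves P2 open), so no proper subset is valid.
Among all size-2 subsets of the eligible variables, only {Aa, Bc} blocks every backdoor path, so it is the unique smallest valid adjustment set.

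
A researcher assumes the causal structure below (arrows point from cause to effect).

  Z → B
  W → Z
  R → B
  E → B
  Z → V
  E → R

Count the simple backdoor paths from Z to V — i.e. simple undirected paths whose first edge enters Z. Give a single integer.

0

A backdoor path from Z to V is any simple undirected path whose first edge points into Z (i.e. leaves Z via a parent).
Parents of Z: {W}.
No simple path from any parent of Z reaches V without revisiting Z, so there are no backdoor paths.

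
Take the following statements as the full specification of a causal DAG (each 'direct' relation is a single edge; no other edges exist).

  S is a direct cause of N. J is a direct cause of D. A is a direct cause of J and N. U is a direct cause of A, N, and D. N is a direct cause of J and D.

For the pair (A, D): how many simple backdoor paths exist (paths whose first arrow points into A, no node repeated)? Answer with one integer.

3

A backdoor path from A to D is any simple undirected path whose first edge points into A (i.e. leaves A via a parent).
Parents of A: {U}.
Enumerating:
  P1: A <- U -> N -> J -> D
  P2: A <- U -> N -> D
  P3: A <- U -> D
That exhausts the simple backdoor paths. Count: 3.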